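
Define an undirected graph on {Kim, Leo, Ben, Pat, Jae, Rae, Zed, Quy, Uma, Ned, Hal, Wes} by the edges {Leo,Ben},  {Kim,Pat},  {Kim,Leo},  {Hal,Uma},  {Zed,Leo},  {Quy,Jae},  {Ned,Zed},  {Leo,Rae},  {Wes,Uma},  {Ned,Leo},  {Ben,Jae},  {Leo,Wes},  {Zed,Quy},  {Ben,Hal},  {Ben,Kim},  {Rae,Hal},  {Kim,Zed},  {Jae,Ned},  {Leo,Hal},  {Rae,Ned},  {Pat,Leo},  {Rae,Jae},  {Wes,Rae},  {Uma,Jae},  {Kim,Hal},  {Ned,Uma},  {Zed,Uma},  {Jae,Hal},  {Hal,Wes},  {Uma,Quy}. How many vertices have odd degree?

Degrees: Kim:5, Leo:8, Ben:4, Pat:2, Jae:6, Rae:5, Zed:5, Quy:3, Uma:6, Ned:5, Hal:7, Wes:4
Odd-degree vertices: Kim, Rae, Zed, Quy, Ned, Hal.

6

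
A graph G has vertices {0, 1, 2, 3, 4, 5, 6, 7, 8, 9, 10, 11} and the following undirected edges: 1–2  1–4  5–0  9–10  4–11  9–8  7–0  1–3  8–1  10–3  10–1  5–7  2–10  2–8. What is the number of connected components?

3

Component: {6}
Component: {0, 5, 7}
Component: {1, 2, 3, 4, 8, 9, 10, 11}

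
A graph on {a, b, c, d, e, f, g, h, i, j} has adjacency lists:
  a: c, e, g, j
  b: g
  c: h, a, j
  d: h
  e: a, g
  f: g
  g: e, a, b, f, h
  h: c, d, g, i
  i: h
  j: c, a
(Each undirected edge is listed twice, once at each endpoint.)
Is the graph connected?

Starting from a and exploring outward reaches every vertex (a, g, j, e, c, h, f, b, d, i); the graph is connected.

Yes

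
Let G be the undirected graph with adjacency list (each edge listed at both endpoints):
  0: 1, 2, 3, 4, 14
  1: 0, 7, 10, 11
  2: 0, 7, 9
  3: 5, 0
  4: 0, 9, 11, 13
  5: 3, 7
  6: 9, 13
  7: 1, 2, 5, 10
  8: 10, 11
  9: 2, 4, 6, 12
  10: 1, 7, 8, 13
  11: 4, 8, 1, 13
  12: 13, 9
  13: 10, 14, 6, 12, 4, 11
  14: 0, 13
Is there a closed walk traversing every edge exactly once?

Degrees: 0:5, 1:4, 2:3, 3:2, 4:4, 5:2, 6:2, 7:4, 8:2, 9:4, 10:4, 11:4, 12:2, 13:6, 14:2
0, 2 have odd degree; an Eulerian circuit needs every degree to be even, so none exists.

No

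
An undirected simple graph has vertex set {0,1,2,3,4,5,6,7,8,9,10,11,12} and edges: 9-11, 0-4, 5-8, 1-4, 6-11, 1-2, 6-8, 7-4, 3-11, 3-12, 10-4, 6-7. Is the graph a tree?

Yes

|V| = 13, |E| = 12.
Connected and |E| = |V| - 1, which characterizes a tree.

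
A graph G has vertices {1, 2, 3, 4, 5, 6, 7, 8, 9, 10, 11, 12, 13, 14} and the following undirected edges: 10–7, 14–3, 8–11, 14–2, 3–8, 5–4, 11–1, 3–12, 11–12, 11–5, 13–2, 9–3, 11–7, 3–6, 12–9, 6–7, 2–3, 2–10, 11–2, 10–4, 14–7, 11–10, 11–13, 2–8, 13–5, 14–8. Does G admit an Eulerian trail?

Degrees: 1:1, 2:6, 3:6, 4:2, 5:3, 6:2, 7:4, 8:4, 9:2, 10:4, 11:8, 12:3, 13:3, 14:4
Odd-degree vertices: 1, 5, 12, 13 (4 total).
An Eulerian trail requires 0 or 2 odd-degree vertices; here there are 4.

No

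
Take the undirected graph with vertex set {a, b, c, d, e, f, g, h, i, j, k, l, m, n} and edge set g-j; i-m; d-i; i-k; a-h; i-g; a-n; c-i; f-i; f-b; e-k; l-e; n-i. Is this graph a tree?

Yes

|V| = 14, |E| = 13.
Connected and |E| = |V| - 1, which characterizes a tree.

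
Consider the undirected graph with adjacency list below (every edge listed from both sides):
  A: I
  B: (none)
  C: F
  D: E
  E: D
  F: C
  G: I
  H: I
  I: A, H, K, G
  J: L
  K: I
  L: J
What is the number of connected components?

5

Component: {B}
Component: {C, F}
Component: {D, E}
Component: {J, L}
Component: {A, G, H, I, K}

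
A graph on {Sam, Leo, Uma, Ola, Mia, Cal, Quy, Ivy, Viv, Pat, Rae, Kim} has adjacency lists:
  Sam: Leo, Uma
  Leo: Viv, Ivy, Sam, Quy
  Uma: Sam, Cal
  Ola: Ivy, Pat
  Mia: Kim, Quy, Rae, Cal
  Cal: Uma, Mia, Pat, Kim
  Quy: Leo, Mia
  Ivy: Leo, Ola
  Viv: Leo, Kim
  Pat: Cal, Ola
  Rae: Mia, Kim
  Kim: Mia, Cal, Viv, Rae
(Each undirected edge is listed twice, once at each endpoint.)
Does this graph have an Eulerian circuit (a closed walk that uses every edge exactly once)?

Yes

Degrees: Sam:2, Leo:4, Uma:2, Ola:2, Mia:4, Cal:4, Quy:2, Ivy:2, Viv:2, Pat:2, Rae:2, Kim:4
Every vertex has even degree and the edges form a single connected piece, so an Eulerian circuit exists.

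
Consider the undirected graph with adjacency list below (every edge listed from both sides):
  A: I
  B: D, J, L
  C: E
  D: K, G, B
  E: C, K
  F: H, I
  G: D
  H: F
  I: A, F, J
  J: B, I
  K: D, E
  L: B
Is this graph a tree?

Yes

The graph has 12 vertices and 11 edges.
Connected and |E| = |V| - 1, which characterizes a tree.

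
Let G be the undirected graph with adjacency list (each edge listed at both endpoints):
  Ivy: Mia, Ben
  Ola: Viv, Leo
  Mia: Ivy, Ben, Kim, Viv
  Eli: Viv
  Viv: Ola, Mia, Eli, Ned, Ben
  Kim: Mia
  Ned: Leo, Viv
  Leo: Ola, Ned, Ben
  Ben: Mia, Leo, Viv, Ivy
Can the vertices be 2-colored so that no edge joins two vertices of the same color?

Viv-Mia-Ben-Viv is an odd cycle (length 3), and a bipartite graph can contain only even cycles.

No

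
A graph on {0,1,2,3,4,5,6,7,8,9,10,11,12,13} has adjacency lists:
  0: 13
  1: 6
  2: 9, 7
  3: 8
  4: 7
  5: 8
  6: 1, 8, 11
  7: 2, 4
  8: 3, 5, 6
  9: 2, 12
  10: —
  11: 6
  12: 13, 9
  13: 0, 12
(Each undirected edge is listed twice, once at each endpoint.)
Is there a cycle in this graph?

|V| = 14, |E| = 11, number of components = 3.
A forest on 14 vertices with 3 components has exactly 11 edges, which matches — so no cycle.

No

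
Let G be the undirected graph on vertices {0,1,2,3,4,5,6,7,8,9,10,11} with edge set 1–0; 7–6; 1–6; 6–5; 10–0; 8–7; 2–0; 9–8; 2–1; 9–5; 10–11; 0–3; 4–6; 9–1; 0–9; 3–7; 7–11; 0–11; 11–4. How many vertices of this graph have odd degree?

0

Degrees: 0:6, 1:4, 2:2, 3:2, 4:2, 5:2, 6:4, 7:4, 8:2, 9:4, 10:2, 11:4
Odd-degree vertices: none.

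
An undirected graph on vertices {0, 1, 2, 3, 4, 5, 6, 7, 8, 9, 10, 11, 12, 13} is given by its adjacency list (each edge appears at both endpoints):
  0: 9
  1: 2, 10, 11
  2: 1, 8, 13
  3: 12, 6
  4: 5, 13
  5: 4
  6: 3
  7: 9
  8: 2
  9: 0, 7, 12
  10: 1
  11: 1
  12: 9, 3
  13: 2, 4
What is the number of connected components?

2

Component: {0, 3, 6, 7, 9, 12}
Component: {1, 2, 4, 5, 8, 10, 11, 13}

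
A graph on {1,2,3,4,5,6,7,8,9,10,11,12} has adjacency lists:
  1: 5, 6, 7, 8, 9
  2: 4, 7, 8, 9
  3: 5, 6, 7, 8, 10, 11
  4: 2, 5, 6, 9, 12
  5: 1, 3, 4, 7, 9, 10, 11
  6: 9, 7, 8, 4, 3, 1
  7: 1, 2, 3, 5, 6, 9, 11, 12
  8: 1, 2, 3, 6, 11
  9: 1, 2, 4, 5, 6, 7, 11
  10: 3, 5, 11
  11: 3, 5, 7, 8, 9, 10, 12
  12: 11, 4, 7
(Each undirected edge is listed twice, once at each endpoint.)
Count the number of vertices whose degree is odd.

8

Degrees: 1:5, 2:4, 3:6, 4:5, 5:7, 6:6, 7:8, 8:5, 9:7, 10:3, 11:7, 12:3
Odd-degree vertices: 1, 4, 5, 8, 9, 10, 11, 12.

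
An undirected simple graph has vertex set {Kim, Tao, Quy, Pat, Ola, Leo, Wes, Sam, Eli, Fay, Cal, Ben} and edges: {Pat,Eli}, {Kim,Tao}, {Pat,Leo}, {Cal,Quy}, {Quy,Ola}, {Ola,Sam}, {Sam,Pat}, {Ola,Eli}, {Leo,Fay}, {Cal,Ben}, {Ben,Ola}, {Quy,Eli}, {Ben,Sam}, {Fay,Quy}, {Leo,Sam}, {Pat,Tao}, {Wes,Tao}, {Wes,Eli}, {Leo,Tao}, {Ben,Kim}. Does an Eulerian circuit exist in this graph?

Degrees: Kim:2, Tao:4, Quy:4, Pat:4, Ola:4, Leo:4, Wes:2, Sam:4, Eli:4, Fay:2, Cal:2, Ben:4
All degrees are even and the non-isolated vertices are connected — an Eulerian circuit exists.

Yes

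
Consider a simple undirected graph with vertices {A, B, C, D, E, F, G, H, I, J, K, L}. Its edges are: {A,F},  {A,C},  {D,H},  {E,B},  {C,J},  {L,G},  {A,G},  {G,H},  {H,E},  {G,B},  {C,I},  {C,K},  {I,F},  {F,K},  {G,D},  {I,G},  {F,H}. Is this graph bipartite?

H-D-G-H is an odd cycle (length 3), and a bipartite graph can contain only even cycles.

No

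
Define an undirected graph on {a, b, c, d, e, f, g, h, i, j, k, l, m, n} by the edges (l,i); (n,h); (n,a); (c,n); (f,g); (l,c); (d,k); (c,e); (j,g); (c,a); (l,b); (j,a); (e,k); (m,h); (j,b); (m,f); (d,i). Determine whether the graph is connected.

Starting from a and exploring outward reaches every vertex (a, c, j, n, e, l, g, b, h, k, i, f, m, d); the graph is connected.

Yes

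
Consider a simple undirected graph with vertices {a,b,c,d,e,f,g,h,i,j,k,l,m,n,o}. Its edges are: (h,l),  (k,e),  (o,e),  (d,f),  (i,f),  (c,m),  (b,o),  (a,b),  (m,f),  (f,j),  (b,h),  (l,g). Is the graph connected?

No

Component: {n}
Component: {c, d, f, i, j, m}
Component: {a, b, e, g, h, k, l, o}
There are 3 separate components, so the graph is not connected.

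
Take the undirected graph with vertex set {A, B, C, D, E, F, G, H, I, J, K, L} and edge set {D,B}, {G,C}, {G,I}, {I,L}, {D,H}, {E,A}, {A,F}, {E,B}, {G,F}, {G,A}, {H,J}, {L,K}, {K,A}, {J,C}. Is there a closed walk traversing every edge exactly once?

Degrees: A:4, B:2, C:2, D:2, E:2, F:2, G:4, H:2, I:2, J:2, K:2, L:2
All degrees are even and the non-isolated vertices are connected — an Eulerian circuit exists.

Yes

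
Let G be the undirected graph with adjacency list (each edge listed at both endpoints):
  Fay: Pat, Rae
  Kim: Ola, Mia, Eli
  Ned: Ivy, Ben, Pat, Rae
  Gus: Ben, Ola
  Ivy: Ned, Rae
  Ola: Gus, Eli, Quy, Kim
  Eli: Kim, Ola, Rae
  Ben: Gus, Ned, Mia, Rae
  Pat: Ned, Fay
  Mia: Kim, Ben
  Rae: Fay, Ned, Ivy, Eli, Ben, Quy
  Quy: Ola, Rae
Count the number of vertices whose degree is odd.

Degrees: Fay:2, Kim:3, Ned:4, Gus:2, Ivy:2, Ola:4, Eli:3, Ben:4, Pat:2, Mia:2, Rae:6, Quy:2
Odd-degree vertices: Kim, Eli.

2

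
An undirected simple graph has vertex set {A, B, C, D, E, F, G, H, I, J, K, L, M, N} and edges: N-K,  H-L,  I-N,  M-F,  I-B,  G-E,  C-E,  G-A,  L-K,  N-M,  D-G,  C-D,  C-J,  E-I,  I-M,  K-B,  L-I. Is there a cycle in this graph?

Yes

The graph has 14 vertices, 17 edges, and 1 connected component.
One cycle is I-L-K-B-I.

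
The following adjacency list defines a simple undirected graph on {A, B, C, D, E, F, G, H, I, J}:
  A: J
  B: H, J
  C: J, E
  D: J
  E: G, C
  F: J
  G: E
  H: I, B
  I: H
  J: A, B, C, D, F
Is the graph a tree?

Yes

The graph has 10 vertices and 9 edges.
It is connected with exactly 9 edges, hence acyclic — it is a tree.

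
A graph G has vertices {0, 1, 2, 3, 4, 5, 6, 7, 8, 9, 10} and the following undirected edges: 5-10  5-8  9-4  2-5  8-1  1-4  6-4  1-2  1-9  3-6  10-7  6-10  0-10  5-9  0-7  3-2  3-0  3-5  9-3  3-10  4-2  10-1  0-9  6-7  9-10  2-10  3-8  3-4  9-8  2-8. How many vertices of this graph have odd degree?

Degrees: 0:4, 1:5, 2:6, 3:8, 4:5, 5:5, 6:4, 7:3, 8:5, 9:7, 10:8
Odd-degree vertices: 1, 4, 5, 7, 8, 9.

6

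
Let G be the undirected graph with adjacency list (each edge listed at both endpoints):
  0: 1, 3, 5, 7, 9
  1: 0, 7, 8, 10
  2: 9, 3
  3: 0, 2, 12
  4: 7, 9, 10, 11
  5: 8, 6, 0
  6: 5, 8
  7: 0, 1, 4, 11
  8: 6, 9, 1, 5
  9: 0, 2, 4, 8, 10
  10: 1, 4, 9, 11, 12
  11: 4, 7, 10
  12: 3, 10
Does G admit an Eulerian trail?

Degrees: 0:5, 1:4, 2:2, 3:3, 4:4, 5:3, 6:2, 7:4, 8:4, 9:5, 10:5, 11:3, 12:2
Odd-degree vertices: 0, 3, 5, 9, 10, 11 (6 total).
With 6 odd-degree vertices (more than two), no single trail can use every edge.

No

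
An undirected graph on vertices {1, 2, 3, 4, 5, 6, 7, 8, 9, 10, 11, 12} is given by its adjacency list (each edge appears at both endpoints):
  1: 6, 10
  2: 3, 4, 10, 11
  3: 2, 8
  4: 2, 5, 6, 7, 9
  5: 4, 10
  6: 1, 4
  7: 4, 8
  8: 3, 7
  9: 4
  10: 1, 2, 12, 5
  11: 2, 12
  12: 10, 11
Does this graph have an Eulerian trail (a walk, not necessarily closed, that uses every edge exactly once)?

Yes

Degrees: 1:2, 2:4, 3:2, 4:5, 5:2, 6:2, 7:2, 8:2, 9:1, 10:4, 11:2, 12:2
Odd-degree vertices: 4, 9 (2 total).
The non-isolated vertices are connected and exactly 2 have odd degree, so an Eulerian trail exists (from 4 to 9).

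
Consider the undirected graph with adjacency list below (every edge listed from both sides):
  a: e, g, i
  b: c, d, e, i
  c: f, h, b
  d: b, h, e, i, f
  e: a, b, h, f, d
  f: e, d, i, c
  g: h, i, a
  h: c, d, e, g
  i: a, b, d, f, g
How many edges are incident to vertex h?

Neighbors of h: c, d, e, g.

4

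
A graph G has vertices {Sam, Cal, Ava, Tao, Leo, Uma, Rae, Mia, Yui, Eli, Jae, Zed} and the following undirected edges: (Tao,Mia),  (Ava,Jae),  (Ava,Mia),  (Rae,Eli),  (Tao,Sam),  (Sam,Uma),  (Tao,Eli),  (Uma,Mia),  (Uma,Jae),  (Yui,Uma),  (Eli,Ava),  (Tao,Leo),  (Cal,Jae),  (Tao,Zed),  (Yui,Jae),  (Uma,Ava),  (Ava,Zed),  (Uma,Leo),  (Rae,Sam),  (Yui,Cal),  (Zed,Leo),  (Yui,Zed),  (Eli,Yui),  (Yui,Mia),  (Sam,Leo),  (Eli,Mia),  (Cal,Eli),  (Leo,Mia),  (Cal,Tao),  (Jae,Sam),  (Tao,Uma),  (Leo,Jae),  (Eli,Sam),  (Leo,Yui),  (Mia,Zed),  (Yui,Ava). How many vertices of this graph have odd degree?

6

Degrees: Sam:6, Cal:4, Ava:6, Tao:7, Leo:7, Uma:7, Rae:2, Mia:7, Yui:8, Eli:7, Jae:6, Zed:5
Odd-degree vertices: Tao, Leo, Uma, Mia, Eli, Zed.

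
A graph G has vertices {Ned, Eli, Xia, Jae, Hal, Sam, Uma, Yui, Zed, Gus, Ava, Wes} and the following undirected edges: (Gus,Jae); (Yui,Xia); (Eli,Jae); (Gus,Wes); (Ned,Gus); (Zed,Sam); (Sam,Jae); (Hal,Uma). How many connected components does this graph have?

Component: {Ava}
Component: {Xia, Yui}
Component: {Hal, Uma}
Component: {Ned, Eli, Jae, Sam, Zed, Gus, Wes}

4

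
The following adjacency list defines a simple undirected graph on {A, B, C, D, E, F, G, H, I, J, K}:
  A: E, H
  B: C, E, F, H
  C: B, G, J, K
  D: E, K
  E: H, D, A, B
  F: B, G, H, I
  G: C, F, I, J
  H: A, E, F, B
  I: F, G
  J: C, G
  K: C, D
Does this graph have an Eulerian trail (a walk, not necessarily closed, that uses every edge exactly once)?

Yes

Degrees: A:2, B:4, C:4, D:2, E:4, F:4, G:4, H:4, I:2, J:2, K:2
Odd-degree vertices: none (0 total).
The non-isolated vertices are connected and exactly 0 have odd degree, so an Eulerian trail exists.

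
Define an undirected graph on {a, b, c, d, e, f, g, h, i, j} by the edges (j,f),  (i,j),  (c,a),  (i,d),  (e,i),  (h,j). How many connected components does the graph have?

4

Component: {b}
Component: {g}
Component: {a, c}
Component: {d, e, f, h, i, j}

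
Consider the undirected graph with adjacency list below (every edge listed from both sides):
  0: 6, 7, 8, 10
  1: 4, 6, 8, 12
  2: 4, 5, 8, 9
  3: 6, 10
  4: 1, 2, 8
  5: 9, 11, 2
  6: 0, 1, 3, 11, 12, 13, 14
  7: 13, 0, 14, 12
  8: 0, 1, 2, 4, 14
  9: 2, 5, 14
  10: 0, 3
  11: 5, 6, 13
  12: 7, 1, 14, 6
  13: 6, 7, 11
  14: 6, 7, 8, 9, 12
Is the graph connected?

A breadth-first search from 0 visits 0, 8, 7, 6, 10, 1, 2, 14, 4, 12, 13, 3, 11, 5, 9 — all 15 vertices — so the graph is connected.

Yes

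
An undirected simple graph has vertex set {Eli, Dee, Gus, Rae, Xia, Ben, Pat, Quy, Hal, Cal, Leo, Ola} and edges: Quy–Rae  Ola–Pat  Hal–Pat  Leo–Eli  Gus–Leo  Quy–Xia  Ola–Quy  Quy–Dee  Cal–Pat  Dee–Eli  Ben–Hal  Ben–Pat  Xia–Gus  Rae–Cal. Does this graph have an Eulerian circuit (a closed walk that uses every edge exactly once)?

Degrees: Eli:2, Dee:2, Gus:2, Rae:2, Xia:2, Ben:2, Pat:4, Quy:4, Hal:2, Cal:2, Leo:2, Ola:2
All degrees are even and the non-isolated vertices are connected — an Eulerian circuit exists.

Yes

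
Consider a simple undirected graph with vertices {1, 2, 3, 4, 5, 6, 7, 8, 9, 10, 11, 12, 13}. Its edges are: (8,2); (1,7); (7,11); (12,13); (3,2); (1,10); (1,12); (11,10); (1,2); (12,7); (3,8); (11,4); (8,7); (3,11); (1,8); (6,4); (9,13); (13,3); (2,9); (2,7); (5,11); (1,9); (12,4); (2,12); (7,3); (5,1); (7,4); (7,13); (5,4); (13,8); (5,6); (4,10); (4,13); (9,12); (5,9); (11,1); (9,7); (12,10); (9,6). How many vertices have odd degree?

Degrees: 1:8, 2:6, 3:5, 4:7, 5:5, 6:3, 7:9, 8:5, 9:7, 10:4, 11:6, 12:7, 13:6
Odd-degree vertices: 3, 4, 5, 6, 7, 8, 9, 12.

8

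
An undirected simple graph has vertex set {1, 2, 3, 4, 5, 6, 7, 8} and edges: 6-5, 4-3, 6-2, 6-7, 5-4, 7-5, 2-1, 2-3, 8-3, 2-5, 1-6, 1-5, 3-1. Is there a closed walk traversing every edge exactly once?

No

Degrees: 1:4, 2:4, 3:4, 4:2, 5:5, 6:4, 7:2, 8:1
5, 8 have odd degree; an Eulerian circuit needs every degree to be even, so none exists.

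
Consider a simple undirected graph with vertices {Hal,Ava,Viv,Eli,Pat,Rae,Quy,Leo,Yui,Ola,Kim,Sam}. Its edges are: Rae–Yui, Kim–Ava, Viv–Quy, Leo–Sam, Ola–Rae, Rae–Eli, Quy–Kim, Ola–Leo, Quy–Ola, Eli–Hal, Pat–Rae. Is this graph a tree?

Yes

|V| = 12, |E| = 11.
It is connected with exactly 11 edges, hence acyclic — it is a tree.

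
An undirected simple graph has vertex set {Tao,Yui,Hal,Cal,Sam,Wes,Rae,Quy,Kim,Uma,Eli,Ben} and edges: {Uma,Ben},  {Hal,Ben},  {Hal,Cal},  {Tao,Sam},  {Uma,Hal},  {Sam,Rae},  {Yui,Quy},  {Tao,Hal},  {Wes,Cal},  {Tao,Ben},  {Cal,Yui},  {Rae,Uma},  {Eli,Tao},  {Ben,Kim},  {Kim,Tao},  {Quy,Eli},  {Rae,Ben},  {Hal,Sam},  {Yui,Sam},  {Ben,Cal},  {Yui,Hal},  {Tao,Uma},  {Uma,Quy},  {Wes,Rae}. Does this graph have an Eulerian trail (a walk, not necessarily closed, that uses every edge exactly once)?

Yes

Degrees: Tao:6, Yui:4, Hal:6, Cal:4, Sam:4, Wes:2, Rae:4, Quy:3, Kim:2, Uma:5, Eli:2, Ben:6
Odd-degree vertices: Quy, Uma (2 total).
The non-isolated vertices are connected and exactly 2 have odd degree, so an Eulerian trail exists (from Quy to Uma).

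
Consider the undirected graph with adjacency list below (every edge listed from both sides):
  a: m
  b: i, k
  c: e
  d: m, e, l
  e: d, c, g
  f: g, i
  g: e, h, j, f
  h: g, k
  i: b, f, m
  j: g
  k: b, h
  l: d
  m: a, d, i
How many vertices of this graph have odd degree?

Degrees: a:1, b:2, c:1, d:3, e:3, f:2, g:4, h:2, i:3, j:1, k:2, l:1, m:3
Odd-degree vertices: a, c, d, e, i, j, l, m.

8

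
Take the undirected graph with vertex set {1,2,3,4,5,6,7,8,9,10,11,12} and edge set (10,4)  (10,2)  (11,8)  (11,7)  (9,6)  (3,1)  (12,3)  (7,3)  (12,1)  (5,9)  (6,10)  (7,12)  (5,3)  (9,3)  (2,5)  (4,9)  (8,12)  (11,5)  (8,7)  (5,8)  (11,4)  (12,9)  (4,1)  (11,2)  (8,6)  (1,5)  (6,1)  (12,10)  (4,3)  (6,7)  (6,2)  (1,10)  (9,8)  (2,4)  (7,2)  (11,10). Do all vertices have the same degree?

Yes

Degrees: 1:6, 2:6, 3:6, 4:6, 5:6, 6:6, 7:6, 8:6, 9:6, 10:6, 11:6, 12:6
Every vertex has degree 6, so the graph is 6-regular.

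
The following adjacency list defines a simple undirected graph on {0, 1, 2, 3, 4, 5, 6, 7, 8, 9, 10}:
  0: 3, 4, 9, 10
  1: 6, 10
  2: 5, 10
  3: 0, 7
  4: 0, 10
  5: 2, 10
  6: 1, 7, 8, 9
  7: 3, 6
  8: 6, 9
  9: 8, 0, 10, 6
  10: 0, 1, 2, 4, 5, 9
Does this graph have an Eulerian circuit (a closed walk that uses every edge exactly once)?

Yes

Degrees: 0:4, 1:2, 2:2, 3:2, 4:2, 5:2, 6:4, 7:2, 8:2, 9:4, 10:6
All degrees are even and the non-isolated vertices are connected — an Eulerian circuit exists.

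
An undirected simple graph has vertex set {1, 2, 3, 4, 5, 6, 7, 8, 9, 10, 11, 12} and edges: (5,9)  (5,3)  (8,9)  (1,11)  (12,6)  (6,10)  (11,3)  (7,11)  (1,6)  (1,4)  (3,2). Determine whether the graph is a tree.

Yes

The graph has 12 vertices and 11 edges.
It is connected with exactly 11 edges, hence acyclic — it is a tree.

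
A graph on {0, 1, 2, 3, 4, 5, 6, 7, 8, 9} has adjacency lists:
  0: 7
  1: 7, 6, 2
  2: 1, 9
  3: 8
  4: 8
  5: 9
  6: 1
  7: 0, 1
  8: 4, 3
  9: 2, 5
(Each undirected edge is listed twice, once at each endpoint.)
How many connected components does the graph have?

2

Component: {3, 4, 8}
Component: {0, 1, 2, 5, 6, 7, 9}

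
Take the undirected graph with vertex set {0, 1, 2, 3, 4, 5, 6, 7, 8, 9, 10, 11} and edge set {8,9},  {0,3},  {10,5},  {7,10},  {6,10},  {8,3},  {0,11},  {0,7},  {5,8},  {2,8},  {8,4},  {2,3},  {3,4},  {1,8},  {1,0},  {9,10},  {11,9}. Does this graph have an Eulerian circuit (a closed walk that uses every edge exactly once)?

No

Degrees: 0:4, 1:2, 2:2, 3:4, 4:2, 5:2, 6:1, 7:2, 8:6, 9:3, 10:4, 11:2
Vertices with odd degree: 6, 9. An Eulerian circuit requires all degrees even.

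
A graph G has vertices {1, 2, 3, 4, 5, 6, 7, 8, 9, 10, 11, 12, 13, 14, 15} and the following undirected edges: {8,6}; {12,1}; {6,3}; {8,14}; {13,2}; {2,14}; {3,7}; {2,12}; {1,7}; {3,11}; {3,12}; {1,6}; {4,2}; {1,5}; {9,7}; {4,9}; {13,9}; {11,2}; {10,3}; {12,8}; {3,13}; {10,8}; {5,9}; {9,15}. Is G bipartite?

Color {4, 5, 6, 7, 10, 11, 12, 13, 14, 15} black and {1, 2, 3, 8, 9} white. No edge joins two same-colored vertices, so the graph is bipartite.

Yes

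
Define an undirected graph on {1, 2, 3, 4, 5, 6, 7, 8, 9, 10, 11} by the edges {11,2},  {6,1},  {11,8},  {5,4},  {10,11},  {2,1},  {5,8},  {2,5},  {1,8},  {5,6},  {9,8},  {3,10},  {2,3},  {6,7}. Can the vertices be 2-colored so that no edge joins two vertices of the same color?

Yes

Partition the vertices as {2, 4, 6, 8, 10} vs {1, 3, 5, 7, 9, 11}. Each listed edge has one endpoint in each part, so the graph is bipartite.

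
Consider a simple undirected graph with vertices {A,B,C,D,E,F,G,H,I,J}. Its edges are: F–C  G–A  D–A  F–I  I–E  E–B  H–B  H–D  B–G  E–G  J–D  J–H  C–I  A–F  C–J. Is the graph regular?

Yes

Degrees: A:3, B:3, C:3, D:3, E:3, F:3, G:3, H:3, I:3, J:3
All degrees equal 3; the graph is regular.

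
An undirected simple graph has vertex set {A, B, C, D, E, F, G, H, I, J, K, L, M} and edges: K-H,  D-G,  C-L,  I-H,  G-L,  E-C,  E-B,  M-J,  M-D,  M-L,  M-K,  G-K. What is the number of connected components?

3

Component: {A}
Component: {F}
Component: {B, C, D, E, G, H, I, J, K, L, M}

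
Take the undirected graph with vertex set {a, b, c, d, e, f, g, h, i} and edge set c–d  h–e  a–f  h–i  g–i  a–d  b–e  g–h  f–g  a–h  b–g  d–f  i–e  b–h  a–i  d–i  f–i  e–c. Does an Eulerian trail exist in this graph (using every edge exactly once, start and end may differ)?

Degrees: a:4, b:3, c:2, d:4, e:4, f:4, g:4, h:5, i:6
Odd-degree vertices: b, h (2 total).
The non-isolated vertices are connected and exactly 2 have odd degree, so an Eulerian trail exists (from b to h).

Yes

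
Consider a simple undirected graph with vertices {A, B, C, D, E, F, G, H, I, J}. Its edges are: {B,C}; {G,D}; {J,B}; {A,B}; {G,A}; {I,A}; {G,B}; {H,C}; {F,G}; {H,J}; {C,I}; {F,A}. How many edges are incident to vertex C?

Neighbors of C: B, H, I.

3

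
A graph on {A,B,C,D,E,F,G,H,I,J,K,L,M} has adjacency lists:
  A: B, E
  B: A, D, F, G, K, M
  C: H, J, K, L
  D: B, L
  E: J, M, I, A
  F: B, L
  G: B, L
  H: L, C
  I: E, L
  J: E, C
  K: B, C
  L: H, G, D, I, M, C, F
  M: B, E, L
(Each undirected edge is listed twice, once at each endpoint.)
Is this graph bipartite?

No

The cycle L-H-C-L has length 3, which is odd, so the graph is not bipartite.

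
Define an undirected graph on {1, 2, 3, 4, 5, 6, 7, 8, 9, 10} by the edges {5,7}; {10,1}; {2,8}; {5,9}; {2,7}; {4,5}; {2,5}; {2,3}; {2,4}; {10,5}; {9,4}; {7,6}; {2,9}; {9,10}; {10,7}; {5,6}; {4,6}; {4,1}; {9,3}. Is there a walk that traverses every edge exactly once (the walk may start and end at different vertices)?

No

Degrees: 1:2, 2:6, 3:2, 4:5, 5:6, 6:3, 7:4, 8:1, 9:5, 10:4
Odd-degree vertices: 4, 6, 8, 9 (4 total).
With 4 odd-degree vertices (more than two), no single trail can use every edge.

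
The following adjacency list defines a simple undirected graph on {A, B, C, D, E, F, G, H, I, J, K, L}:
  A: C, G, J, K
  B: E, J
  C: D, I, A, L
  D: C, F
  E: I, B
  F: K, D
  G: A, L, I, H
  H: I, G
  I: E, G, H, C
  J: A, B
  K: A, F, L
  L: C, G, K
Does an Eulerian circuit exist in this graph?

No

Degrees: A:4, B:2, C:4, D:2, E:2, F:2, G:4, H:2, I:4, J:2, K:3, L:3
Vertices with odd degree: K, L. An Eulerian circuit requires all degrees even.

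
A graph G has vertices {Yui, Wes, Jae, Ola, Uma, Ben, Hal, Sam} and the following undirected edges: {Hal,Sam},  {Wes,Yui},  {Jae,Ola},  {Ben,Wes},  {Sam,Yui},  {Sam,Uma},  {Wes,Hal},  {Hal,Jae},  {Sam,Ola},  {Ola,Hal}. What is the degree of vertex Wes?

3

Neighbors of Wes: Yui, Ben, Hal.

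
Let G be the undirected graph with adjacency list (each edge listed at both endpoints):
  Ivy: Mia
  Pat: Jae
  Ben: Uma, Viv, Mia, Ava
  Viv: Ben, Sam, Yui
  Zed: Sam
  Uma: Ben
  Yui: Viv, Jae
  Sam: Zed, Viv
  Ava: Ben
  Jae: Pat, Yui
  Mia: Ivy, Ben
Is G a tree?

The graph has 11 vertices and 10 edges.
Connected and |E| = |V| - 1, which characterizes a tree.

Yes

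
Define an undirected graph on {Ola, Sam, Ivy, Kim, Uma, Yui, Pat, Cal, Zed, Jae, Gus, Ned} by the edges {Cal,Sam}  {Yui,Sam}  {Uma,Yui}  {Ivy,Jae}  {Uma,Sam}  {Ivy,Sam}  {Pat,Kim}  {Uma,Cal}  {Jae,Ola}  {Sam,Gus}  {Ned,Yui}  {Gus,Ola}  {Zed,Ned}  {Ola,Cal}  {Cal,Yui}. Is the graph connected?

No

Component: {Kim, Pat}
Component: {Ola, Sam, Ivy, Uma, Yui, Cal, Zed, Jae, Gus, Ned}
There are 2 separate components, so the graph is not connected.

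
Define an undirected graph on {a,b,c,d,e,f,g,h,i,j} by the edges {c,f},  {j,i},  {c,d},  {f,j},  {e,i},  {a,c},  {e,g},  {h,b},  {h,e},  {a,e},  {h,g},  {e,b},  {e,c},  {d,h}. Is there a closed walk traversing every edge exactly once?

Yes

Degrees: a:2, b:2, c:4, d:2, e:6, f:2, g:2, h:4, i:2, j:2
All degrees are even and the non-isolated vertices are connected — an Eulerian circuit exists.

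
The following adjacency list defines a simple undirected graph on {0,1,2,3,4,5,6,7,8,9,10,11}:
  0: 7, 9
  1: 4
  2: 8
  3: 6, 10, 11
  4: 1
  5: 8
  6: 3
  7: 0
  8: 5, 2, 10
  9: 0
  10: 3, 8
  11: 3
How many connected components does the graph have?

Component: {1, 4}
Component: {0, 7, 9}
Component: {2, 3, 5, 6, 8, 10, 11}

3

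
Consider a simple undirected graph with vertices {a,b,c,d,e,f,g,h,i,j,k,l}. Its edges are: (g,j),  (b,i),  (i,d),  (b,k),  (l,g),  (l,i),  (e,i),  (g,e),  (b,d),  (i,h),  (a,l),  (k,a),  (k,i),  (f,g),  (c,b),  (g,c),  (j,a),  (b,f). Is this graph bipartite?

The cycle d-b-i-d has length 3, which is odd, so the graph is not bipartite.

No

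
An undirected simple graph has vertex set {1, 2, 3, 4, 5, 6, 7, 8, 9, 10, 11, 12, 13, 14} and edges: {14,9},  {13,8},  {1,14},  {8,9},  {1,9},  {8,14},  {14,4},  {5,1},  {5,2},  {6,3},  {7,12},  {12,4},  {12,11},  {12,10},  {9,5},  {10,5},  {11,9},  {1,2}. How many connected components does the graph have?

2

Component: {3, 6}
Component: {1, 2, 4, 5, 7, 8, 9, 10, 11, 12, 13, 14}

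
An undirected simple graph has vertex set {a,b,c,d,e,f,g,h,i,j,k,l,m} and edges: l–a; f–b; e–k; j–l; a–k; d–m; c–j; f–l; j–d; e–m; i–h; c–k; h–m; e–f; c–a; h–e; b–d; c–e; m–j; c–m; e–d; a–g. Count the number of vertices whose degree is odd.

Degrees: a:4, b:2, c:5, d:4, e:6, f:3, g:1, h:3, i:1, j:4, k:3, l:3, m:5
Odd-degree vertices: c, f, g, h, i, k, l, m.

8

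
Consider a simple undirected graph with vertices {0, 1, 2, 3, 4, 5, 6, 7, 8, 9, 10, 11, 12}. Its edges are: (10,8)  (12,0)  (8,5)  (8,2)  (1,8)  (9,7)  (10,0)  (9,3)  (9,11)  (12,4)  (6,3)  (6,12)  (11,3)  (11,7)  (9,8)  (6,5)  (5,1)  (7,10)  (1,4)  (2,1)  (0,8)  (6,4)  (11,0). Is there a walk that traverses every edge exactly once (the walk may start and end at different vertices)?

Degrees: 0:4, 1:4, 2:2, 3:3, 4:3, 5:3, 6:4, 7:3, 8:6, 9:4, 10:3, 11:4, 12:3
Odd-degree vertices: 3, 4, 5, 7, 10, 12 (6 total).
With 6 odd-degree vertices (more than two), no single trail can use every edge.

No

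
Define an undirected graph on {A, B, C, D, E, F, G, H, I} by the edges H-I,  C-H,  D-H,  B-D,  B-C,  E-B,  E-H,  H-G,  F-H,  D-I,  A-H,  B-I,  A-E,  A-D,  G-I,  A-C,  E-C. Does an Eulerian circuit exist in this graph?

Degrees: A:4, B:4, C:4, D:4, E:4, F:1, G:2, H:7, I:4
Vertices with odd degree: F, H. An Eulerian circuit requires all degrees even.

No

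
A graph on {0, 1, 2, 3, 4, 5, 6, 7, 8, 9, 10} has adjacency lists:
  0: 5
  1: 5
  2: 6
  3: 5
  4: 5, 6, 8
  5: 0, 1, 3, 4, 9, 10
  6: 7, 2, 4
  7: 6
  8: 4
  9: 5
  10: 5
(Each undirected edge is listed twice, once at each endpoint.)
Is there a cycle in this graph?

|V| = 11, |E| = 10, number of components = 1.
Since 10 = 11 - 1, the graph is a forest and contains no cycle.

No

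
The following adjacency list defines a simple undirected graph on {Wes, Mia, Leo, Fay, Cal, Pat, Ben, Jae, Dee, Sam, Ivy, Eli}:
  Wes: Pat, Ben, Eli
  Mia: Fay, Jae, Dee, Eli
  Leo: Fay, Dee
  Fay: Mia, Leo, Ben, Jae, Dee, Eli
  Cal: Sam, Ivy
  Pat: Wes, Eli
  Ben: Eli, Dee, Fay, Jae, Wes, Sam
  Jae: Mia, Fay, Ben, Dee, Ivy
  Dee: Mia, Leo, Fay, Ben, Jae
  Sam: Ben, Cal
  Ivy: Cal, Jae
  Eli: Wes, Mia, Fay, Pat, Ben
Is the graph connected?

Yes

Starting from Wes and exploring outward reaches every vertex (Wes, Ben, Pat, Eli, Dee, Sam, Fay, Jae, Mia, Leo, Cal, Ivy); the graph is connected.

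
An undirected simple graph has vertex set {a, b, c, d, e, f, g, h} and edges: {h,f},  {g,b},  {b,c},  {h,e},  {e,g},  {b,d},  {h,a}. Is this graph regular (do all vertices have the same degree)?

No

Degrees: a:1, b:3, c:1, d:1, e:2, f:1, g:2, h:3
Degrees are not all equal (e.g. deg(a)=1 but deg(b)=3); not regular.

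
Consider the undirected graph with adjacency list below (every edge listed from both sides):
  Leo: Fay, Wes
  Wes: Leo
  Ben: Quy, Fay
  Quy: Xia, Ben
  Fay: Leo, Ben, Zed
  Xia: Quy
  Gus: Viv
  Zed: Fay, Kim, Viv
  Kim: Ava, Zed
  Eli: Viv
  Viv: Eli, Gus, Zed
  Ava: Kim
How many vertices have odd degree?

8

Degrees: Leo:2, Wes:1, Ben:2, Quy:2, Fay:3, Xia:1, Gus:1, Zed:3, Kim:2, Eli:1, Viv:3, Ava:1
Odd-degree vertices: Wes, Fay, Xia, Gus, Zed, Eli, Viv, Ava.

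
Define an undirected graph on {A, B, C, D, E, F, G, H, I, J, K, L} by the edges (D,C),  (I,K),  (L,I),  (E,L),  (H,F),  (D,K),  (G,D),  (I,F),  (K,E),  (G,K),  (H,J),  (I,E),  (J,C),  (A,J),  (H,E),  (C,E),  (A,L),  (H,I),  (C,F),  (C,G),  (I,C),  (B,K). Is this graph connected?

A breadth-first search from A visits A, J, L, C, H, E, I, D, F, G, K, B — all 12 vertices — so the graph is connected.

Yes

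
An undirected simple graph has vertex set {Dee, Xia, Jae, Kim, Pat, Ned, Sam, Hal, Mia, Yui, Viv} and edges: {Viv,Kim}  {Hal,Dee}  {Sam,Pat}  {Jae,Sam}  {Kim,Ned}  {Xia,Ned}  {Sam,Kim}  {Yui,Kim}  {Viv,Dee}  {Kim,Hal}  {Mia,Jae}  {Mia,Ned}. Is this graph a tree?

No

|V| = 11, |E| = 12.
A tree on 11 vertices has exactly 10 edges; this graph has 12, so it contains a cycle and is not a tree.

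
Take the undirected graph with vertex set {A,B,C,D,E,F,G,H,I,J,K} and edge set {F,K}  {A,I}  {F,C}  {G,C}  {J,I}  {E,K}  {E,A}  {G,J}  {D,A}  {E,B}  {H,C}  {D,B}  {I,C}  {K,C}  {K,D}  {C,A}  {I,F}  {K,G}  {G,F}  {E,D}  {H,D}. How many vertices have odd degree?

2

Degrees: A:4, B:2, C:6, D:5, E:4, F:4, G:4, H:2, I:4, J:2, K:5
Odd-degree vertices: D, K.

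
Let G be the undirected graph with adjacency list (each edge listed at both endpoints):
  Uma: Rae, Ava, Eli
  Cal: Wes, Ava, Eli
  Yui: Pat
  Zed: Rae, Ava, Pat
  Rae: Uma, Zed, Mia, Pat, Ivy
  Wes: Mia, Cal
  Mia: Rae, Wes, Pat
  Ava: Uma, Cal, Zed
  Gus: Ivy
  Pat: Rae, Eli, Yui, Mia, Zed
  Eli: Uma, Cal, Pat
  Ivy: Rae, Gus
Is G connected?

Yes

Starting from Uma and exploring outward reaches every vertex (Uma, Eli, Rae, Ava, Cal, Pat, Ivy, Mia, Zed, Wes, Yui, Gus); the graph is connected.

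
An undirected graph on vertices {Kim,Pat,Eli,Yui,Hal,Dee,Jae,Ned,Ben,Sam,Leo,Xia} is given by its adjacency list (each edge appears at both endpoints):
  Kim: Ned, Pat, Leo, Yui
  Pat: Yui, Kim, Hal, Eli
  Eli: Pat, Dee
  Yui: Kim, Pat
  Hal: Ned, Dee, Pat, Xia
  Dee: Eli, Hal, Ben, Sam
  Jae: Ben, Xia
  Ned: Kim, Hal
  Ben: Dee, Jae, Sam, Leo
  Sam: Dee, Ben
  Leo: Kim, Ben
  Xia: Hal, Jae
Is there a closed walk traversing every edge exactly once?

Yes

Degrees: Kim:4, Pat:4, Eli:2, Yui:2, Hal:4, Dee:4, Jae:2, Ned:2, Ben:4, Sam:2, Leo:2, Xia:2
Every vertex has even degree and the edges form a single connected piece, so an Eulerian circuit exists.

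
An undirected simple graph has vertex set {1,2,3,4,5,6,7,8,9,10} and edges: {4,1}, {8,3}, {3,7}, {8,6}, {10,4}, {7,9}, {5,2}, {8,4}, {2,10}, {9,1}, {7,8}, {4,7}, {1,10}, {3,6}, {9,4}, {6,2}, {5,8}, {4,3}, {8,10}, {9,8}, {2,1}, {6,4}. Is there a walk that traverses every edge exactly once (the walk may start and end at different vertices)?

Degrees: 1:4, 2:4, 3:4, 4:7, 5:2, 6:4, 7:4, 8:7, 9:4, 10:4
Odd-degree vertices: 4, 8 (2 total).
The non-isolated vertices are connected and exactly 2 have odd degree, so an Eulerian trail exists (from 4 to 8).

Yes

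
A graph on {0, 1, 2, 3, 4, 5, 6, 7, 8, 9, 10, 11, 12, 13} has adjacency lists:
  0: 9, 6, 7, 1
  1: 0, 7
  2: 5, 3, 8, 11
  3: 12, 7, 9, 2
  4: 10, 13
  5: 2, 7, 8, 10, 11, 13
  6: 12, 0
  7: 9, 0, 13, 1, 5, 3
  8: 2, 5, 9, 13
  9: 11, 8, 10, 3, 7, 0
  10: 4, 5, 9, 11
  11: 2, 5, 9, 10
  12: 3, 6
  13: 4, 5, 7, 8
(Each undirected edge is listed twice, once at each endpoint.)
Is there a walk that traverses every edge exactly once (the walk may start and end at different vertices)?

Degrees: 0:4, 1:2, 2:4, 3:4, 4:2, 5:6, 6:2, 7:6, 8:4, 9:6, 10:4, 11:4, 12:2, 13:4
Odd-degree vertices: none (0 total).
With 0 odd-degree vertices and all edges in one connected piece, an Eulerian trail exists.

Yes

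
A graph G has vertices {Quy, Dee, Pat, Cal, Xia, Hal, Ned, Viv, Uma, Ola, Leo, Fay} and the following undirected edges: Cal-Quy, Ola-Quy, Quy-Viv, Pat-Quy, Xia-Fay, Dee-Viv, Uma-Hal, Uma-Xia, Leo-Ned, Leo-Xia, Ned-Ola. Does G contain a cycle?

The graph has 12 vertices, 11 edges, and 1 connected component.
Since 11 = 12 - 1, the graph is a forest and contains no cycle.

No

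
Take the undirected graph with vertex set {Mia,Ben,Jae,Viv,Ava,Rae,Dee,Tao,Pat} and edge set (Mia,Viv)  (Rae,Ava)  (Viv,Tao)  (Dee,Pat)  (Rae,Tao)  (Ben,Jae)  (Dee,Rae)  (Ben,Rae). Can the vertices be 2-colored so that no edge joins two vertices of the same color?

Yes

A valid 2-coloring puts {Jae, Viv, Rae, Pat} on one side and {Mia, Ben, Ava, Dee, Tao} on the other; every edge crosses between the two sides.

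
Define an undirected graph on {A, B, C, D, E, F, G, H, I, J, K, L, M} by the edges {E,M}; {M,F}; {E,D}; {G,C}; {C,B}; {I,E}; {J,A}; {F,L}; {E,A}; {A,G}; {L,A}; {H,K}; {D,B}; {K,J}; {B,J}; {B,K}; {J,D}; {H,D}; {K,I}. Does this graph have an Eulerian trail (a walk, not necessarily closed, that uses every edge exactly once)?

Yes

Degrees: A:4, B:4, C:2, D:4, E:4, F:2, G:2, H:2, I:2, J:4, K:4, L:2, M:2
Odd-degree vertices: none (0 total).
With 0 odd-degree vertices and all edges in one connected piece, an Eulerian trail exists.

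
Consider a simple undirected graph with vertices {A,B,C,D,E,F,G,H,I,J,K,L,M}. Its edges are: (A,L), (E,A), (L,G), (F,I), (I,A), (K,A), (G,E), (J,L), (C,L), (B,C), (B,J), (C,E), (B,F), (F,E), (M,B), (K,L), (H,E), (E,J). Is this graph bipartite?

No

A-K-L-A is an odd cycle (length 3), and a bipartite graph can contain only even cycles.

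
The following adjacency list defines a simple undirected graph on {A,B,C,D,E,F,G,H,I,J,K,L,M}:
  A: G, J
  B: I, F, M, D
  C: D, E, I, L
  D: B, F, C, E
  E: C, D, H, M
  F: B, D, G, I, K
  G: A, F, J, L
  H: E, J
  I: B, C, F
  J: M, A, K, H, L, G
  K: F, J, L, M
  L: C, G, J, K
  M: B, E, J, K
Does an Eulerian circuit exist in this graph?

No

Degrees: A:2, B:4, C:4, D:4, E:4, F:5, G:4, H:2, I:3, J:6, K:4, L:4, M:4
F, I have odd degree; an Eulerian circuit needs every degree to be even, so none exists.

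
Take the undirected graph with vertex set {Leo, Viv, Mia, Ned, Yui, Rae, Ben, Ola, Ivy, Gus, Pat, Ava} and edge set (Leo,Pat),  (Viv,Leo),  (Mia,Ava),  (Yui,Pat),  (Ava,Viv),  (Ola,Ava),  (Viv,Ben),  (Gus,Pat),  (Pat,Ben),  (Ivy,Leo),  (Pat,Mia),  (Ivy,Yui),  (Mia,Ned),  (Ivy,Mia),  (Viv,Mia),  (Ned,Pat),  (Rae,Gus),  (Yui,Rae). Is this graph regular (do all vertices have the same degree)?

No

Degrees: Leo:3, Viv:4, Mia:5, Ned:2, Yui:3, Rae:2, Ben:2, Ola:1, Ivy:3, Gus:2, Pat:6, Ava:3
Degrees are not all equal (e.g. deg(Ola)=1 but deg(Pat)=6); not regular.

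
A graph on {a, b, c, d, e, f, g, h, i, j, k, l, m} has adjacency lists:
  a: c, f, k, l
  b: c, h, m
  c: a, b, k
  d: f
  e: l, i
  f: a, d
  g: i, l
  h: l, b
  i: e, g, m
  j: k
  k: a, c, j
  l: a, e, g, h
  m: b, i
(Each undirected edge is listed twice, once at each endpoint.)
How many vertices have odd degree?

Degrees: a:4, b:3, c:3, d:1, e:2, f:2, g:2, h:2, i:3, j:1, k:3, l:4, m:2
Odd-degree vertices: b, c, d, i, j, k.

6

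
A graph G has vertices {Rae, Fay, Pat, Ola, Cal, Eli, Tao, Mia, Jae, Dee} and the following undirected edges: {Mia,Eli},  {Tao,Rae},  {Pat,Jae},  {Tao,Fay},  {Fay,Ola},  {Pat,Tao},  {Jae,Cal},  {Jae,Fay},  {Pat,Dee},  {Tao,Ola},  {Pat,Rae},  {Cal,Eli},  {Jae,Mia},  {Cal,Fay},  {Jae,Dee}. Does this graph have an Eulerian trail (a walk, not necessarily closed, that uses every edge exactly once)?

Degrees: Rae:2, Fay:4, Pat:4, Ola:2, Cal:3, Eli:2, Tao:4, Mia:2, Jae:5, Dee:2
Odd-degree vertices: Cal, Jae (2 total).
With 2 odd-degree vertices and all edges in one connected piece, an Eulerian trail exists (from Cal to Jae).

Yes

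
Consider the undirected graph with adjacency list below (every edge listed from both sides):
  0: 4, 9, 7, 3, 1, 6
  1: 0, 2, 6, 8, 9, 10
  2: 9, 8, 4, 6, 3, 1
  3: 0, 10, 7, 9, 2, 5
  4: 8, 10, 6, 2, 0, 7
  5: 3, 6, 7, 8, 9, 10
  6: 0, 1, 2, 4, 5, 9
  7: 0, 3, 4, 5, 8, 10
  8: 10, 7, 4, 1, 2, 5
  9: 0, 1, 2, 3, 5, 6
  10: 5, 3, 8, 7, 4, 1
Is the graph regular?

Yes

Degrees: 0:6, 1:6, 2:6, 3:6, 4:6, 5:6, 6:6, 7:6, 8:6, 9:6, 10:6
Every vertex has degree 6, so the graph is 6-regular.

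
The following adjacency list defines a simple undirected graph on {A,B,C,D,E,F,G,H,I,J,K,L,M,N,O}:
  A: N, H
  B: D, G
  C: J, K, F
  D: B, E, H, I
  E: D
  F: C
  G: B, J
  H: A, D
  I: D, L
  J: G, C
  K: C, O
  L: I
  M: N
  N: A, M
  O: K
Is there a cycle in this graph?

The graph has 15 vertices, 14 edges, and 1 connected component.
Since 14 = 15 - 1, the graph is a forest and contains no cycle.

No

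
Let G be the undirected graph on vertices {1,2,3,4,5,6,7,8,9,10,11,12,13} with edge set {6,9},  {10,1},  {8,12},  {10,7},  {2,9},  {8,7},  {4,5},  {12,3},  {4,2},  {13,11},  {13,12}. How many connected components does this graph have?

2

Component: {2, 4, 5, 6, 9}
Component: {1, 3, 7, 8, 10, 11, 12, 13}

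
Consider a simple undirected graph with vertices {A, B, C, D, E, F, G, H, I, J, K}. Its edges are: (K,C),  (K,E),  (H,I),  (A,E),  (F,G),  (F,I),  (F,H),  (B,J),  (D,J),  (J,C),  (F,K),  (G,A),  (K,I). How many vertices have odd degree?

4

Degrees: A:2, B:1, C:2, D:1, E:2, F:4, G:2, H:2, I:3, J:3, K:4
Odd-degree vertices: B, D, I, J.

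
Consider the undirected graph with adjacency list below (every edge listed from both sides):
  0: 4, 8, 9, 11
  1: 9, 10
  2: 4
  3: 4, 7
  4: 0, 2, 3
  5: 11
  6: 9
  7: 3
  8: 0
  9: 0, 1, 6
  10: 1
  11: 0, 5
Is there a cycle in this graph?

The graph has 12 vertices, 11 edges, and 1 connected component.
A forest on 12 vertices with 1 component has exactly 11 edges, which matches — so no cycle.

No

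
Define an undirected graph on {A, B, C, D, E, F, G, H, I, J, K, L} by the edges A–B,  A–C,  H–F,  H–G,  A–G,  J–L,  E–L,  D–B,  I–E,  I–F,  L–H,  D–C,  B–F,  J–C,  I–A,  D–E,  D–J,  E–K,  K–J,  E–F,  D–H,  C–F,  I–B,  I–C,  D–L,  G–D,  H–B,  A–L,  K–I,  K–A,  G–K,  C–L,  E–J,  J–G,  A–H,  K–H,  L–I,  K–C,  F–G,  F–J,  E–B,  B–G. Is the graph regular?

Yes

Degrees: A:7, B:7, C:7, D:7, E:7, F:7, G:7, H:7, I:7, J:7, K:7, L:7
All degrees equal 7; the graph is regular.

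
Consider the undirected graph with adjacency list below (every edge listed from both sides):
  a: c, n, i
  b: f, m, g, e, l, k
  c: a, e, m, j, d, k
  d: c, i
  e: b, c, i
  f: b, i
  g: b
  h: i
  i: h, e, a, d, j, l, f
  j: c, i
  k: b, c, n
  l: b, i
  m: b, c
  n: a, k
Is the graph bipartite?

Color {b, c, i, n} black and {a, d, e, f, g, h, j, k, l, m} white. No edge joins two same-colored vertices, so the graph is bipartite.

Yes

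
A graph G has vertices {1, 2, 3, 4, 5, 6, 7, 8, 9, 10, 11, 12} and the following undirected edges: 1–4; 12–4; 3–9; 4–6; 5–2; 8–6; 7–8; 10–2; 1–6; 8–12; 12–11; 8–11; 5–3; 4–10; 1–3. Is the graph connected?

A breadth-first search from 1 visits 1, 3, 6, 4, 5, 9, 8, 10, 12, 2, 11, 7 — all 12 vertices — so the graph is connected.

Yes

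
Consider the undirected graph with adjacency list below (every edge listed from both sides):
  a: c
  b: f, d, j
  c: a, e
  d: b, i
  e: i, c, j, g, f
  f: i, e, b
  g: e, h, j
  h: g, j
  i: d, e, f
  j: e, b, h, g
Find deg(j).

Neighbors of j: b, e, g, h.

4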